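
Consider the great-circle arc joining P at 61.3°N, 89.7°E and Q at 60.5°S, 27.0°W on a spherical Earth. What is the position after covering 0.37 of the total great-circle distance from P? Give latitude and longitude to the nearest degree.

Write both endpoints as unit vectors p₁, p₂ with components (cos φ cos λ, cos φ sin λ, sin φ).
The central angle between the endpoints is δ = arccos(p₁·p₂) ≈ 2.625 rad (150.4°).
Interpolate at f = 0.37 with slerp weights a = sin((1−f)δ)/sin δ ≈ 2.019, b = sin(fδ)/sin δ ≈ 1.673.
p = a·p₁ + b·p₂ ≈ (0.739, 0.596, 0.315); φ = arcsin(p_z) ≈ 18.36°, λ = atan2(p_y, p_x) ≈ 38.87°.

≈ 18°N, 39°E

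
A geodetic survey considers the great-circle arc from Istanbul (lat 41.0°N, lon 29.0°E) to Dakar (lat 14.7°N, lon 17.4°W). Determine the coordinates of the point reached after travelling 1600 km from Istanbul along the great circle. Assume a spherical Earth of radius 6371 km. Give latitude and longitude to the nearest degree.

Write both endpoints as unit vectors p₁, p₂ with components (cos φ cos λ, cos φ sin λ, sin φ).
The central angle between the endpoints is δ = arccos(p₁·p₂) ≈ 0.837 rad (47.9°). The total great-circle distance is δ·R ≈ 0.837 × 6371 ≈ 5331 km, so the target fraction is f = 1600/5331 ≈ 0.300.
Interpolate at f ≈ 0.300 with slerp weights a = sin((1−f)δ)/sin δ ≈ 0.744, b = sin(fδ)/sin δ ≈ 0.335.
p = a·p₁ + b·p₂ ≈ (0.800, 0.176, 0.573); φ = arcsin(p_z) ≈ 34.98°, λ = atan2(p_y, p_x) ≈ 12.37°.

≈ lat 35°N, lon 12°E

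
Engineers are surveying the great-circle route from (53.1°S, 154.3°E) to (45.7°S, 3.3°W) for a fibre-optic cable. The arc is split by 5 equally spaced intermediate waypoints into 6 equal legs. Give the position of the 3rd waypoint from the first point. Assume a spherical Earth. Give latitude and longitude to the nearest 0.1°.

Write both endpoints as unit vectors p₁, p₂ with components (cos φ cos λ, cos φ sin λ, sin φ).
The central angle between the endpoints is δ = arccos(p₁·p₂) ≈ 1.385 rad (79.4°).
Interpolate at f = 3/6 with slerp weights a = sin((1−f)δ)/sin δ ≈ 0.650, b = sin(fδ)/sin δ ≈ 0.650.
p = a·p₁ + b·p₂ ≈ (0.101, 0.143, -0.984); φ = arcsin(p_z) ≈ -79.90°, λ = atan2(p_y, p_x) ≈ 54.64°.

≈ (79.9°S, 54.6°E)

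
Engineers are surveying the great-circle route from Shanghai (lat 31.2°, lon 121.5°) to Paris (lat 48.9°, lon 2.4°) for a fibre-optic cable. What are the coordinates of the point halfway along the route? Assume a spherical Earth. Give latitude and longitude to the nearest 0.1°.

≈ lat 58.3°, lon 74.5°

Write both endpoints as unit vectors p₁, p₂ with components (cos φ cos λ, cos φ sin λ, sin φ).
The central angle between the endpoints is δ = arccos(p₁·p₂) ≈ 1.454 rad (83.3°).
Interpolate at f = 1/2 with slerp weights a = sin((1−f)δ)/sin δ ≈ 0.669, b = sin(fδ)/sin δ ≈ 0.669.
p = a·p₁ + b·p₂ ≈ (0.140, 0.506, 0.851); φ = arcsin(p_z) ≈ 58.30°, λ = atan2(p_y, p_x) ≈ 74.50°.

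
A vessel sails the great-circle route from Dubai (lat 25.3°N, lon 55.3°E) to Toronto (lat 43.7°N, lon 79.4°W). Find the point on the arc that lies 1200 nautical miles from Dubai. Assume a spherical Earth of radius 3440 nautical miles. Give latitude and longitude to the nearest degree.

The haversine formula gives a central angle δ ≈ 1.736 rad (99.5°) between the endpoints. The total great-circle distance is δ·R ≈ 1.736 × 3440 ≈ 5972 nmi, so the target fraction is f = 1200/5972 ≈ 0.201.
Interpolate at f ≈ 0.201 with slerp weights a = sin((1−f)δ)/sin δ ≈ 0.997, b = sin(fδ)/sin δ ≈ 0.347.
p = a·p₁ + b·p₂ ≈ (0.559, 0.495, 0.665); φ = arcsin(p_z) ≈ 41.71°, λ = atan2(p_y, p_x) ≈ 41.50°.

≈ lat 42°N, lon 41°E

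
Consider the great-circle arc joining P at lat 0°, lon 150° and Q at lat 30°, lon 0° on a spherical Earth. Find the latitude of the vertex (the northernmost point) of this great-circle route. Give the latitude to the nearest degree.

≈ 49°

The great circle lies in the plane with unit normal n̂ = (p₁ × p₂)/|p₁ × p₂|.
Here n̂_z ≈ -0.655; the vertex latitude is φ_max = arccos|n̂_z| ≈ 49.1°.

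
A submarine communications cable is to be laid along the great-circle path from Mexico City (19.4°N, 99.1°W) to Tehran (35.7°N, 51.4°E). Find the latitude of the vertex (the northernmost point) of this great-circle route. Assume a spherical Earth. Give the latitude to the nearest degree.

≈ 65°N

The great circle lies in the plane with unit normal n̂ = (p₁ × p₂)/|p₁ × p₂|.
Here n̂_z ≈ +0.428; the vertex latitude is φ_max = arccos|n̂_z| ≈ 64.7°.
Check via Clairaut: cos φ_max = |cos φ₁| · sin C = cos(19.4°)·sin(27.0°) ≈ 0.428, again giving ≈ 64.7°.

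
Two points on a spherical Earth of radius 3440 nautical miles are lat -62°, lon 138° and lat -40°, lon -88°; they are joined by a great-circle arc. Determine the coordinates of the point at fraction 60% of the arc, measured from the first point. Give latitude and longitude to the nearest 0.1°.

≈ lat -65.1°, lon -111.9°

From cos δ = sin φ₁ sin φ₂ + cos φ₁ cos φ₂ cos Δλ, the central angle is δ ≈ 1.247 rad (71.5°).
Interpolate at f = 0.60 with slerp weights a = sin((1−f)δ)/sin δ ≈ 0.505, b = sin(fδ)/sin δ ≈ 0.718.
p = a·p₁ + b·p₂ ≈ (-0.157, -0.391, -0.907); φ = arcsin(p_z) ≈ -65.09°, λ = atan2(p_y, p_x) ≈ -111.87°.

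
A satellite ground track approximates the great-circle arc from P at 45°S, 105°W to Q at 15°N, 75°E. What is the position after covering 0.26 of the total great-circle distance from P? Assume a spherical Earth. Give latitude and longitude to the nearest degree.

≈ 84°S, 105°W

Convert each endpoint to a unit vector on the sphere (x = cos φ cos λ, y = cos φ sin λ, z = sin φ).
The central angle between the endpoints is δ = arccos(p₁·p₂) ≈ 2.618 rad (150.0°).
Interpolate at f = 0.26 with slerp weights a = sin((1−f)δ)/sin δ ≈ 1.867, b = sin(fδ)/sin δ ≈ 1.259.
p = a·p₁ + b·p₂ ≈ (-0.027, -0.101, -0.995); φ = arcsin(p_z) ≈ -84.00°, λ = atan2(p_y, p_x) ≈ -105.00°.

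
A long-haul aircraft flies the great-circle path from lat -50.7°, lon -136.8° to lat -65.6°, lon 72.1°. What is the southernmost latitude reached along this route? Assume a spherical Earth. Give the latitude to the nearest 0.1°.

≈ -81.7°

The great circle lies in the plane with unit normal n̂ = (p₁ × p₂)/|p₁ × p₂|.
Here n̂_z ≈ -0.144; the vertex latitude is φ_max = arccos|n̂_z| ≈ 81.7°.
Check via Clairaut: cos φ_max = |cos φ₁| · sin C = cos(50.7°)·sin(166.9°) ≈ 0.144, again giving ≈ 81.7°.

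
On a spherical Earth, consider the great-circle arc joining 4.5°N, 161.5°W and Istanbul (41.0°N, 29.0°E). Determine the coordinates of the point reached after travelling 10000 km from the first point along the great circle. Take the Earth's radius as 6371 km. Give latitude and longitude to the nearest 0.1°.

≈ 78.2°N, 86.7°E

Write both endpoints as unit vectors p₁, p₂ with components (cos φ cos λ, cos φ sin λ, sin φ).
The central angle between the endpoints is δ = arccos(p₁·p₂) ≈ 2.330 rad (133.5°). The total great-circle distance is δ·R ≈ 2.330 × 6371 ≈ 14844 km, so the target fraction is f = 10000/14844 ≈ 0.674.
Interpolate at f ≈ 0.674 with slerp weights a = sin((1−f)δ)/sin δ ≈ 0.950, b = sin(fδ)/sin δ ≈ 1.379.
p = a·p₁ + b·p₂ ≈ (0.012, 0.204, 0.979); φ = arcsin(p_z) ≈ 78.22°, λ = atan2(p_y, p_x) ≈ 86.69°.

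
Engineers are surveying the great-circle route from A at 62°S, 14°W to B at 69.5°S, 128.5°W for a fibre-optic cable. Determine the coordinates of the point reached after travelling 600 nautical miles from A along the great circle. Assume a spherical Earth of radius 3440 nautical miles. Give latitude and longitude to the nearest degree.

≈ 70°S, 28°W

Write both endpoints as unit vectors p₁, p₂ with components (cos φ cos λ, cos φ sin λ, sin φ).
The central angle between the endpoints is δ = arccos(p₁·p₂) ≈ 0.709 rad (40.6°). The total great-circle distance is δ·R ≈ 0.709 × 3440 ≈ 2440 nmi, so the target fraction is f = 600/2440 ≈ 0.246.
Interpolate at f ≈ 0.246 with slerp weights a = sin((1−f)δ)/sin δ ≈ 0.783, b = sin(fδ)/sin δ ≈ 0.266.
p = a·p₁ + b·p₂ ≈ (0.298, -0.162, -0.941); φ = arcsin(p_z) ≈ -70.15°, λ = atan2(p_y, p_x) ≈ -28.48°.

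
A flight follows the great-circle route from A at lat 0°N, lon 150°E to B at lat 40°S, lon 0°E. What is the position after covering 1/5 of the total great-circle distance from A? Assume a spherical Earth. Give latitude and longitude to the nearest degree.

≈ lat 22°S, lon 136°E

Write both endpoints as unit vectors p₁, p₂ with components (cos φ cos λ, cos φ sin λ, sin φ).
The central angle between the endpoints is δ = arccos(p₁·p₂) ≈ 2.296 rad (131.6°).
Interpolate at f = 1/5 with slerp weights a = sin((1−f)δ)/sin δ ≈ 1.289, b = sin(fδ)/sin δ ≈ 0.592.
p = a·p₁ + b·p₂ ≈ (-0.663, 0.645, -0.381); φ = arcsin(p_z) ≈ -22.38°, λ = atan2(p_y, p_x) ≈ 135.80°.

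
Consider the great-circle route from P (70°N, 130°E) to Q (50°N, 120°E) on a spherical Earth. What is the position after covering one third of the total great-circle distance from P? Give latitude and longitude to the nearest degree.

≈ (63°N, 125°E)

Write both endpoints as unit vectors p₁, p₂ with components (cos φ cos λ, cos φ sin λ, sin φ).
The central angle between the endpoints is δ = arccos(p₁·p₂) ≈ 0.359 rad (20.6°).
Interpolate at f = 1/3 with slerp weights a = sin((1−f)δ)/sin δ ≈ 0.675, b = sin(fδ)/sin δ ≈ 0.340.
p = a·p₁ + b·p₂ ≈ (-0.258, 0.366, 0.894); φ = arcsin(p_z) ≈ 63.42°, λ = atan2(p_y, p_x) ≈ 125.14°.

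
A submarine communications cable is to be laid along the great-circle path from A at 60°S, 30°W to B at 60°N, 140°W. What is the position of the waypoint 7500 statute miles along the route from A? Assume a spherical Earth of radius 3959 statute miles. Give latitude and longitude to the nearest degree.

Write both endpoints as unit vectors p₁, p₂ with components (cos φ cos λ, cos φ sin λ, sin φ).
The central angle between the endpoints is δ = arccos(p₁·p₂) ≈ 2.560 rad (146.7°). The total great-circle distance is δ·R ≈ 2.560 × 3959 ≈ 10134 mi, so the target fraction is f = 7500/10134 ≈ 0.740.
Interpolate at f ≈ 0.740 with slerp weights a = sin((1−f)δ)/sin δ ≈ 1.124, b = sin(fδ)/sin δ ≈ 1.725.
p = a·p₁ + b·p₂ ≈ (-0.174, -0.835, 0.521); φ = arcsin(p_z) ≈ 31.41°, λ = atan2(p_y, p_x) ≈ -101.79°.

≈ 31°N, 102°W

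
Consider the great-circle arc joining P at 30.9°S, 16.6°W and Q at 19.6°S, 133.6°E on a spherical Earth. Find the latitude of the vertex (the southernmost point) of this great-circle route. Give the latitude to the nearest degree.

≈ 62°S

The great circle lies in the plane with unit normal n̂ = (p₁ × p₂)/|p₁ × p₂|.
Here n̂_z ≈ +0.473; the vertex latitude is φ_max = arccos|n̂_z| ≈ 61.7°.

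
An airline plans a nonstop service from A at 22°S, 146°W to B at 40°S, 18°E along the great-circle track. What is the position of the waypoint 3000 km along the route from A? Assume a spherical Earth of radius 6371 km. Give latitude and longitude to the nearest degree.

From cos δ = sin φ₁ sin φ₂ + cos φ₁ cos φ₂ cos Δλ, the central angle is δ ≈ 2.029 rad (116.2°). The total great-circle distance is δ·R ≈ 2.029 × 6371 ≈ 12924 km, so the target fraction is f = 3000/12924 ≈ 0.232.
Interpolate at f ≈ 0.232 with slerp weights a = sin((1−f)δ)/sin δ ≈ 1.115, b = sin(fδ)/sin δ ≈ 0.506.
p = a·p₁ + b·p₂ ≈ (-0.488, -0.458, -0.743); φ = arcsin(p_z) ≈ -47.96°, λ = atan2(p_y, p_x) ≈ -136.82°.

≈ 48°S, 137°W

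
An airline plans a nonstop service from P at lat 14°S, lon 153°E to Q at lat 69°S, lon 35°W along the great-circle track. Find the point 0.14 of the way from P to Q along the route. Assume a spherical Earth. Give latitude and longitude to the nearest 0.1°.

≈ lat 27.5°S, lon 153.8°E

From cos δ = sin φ₁ sin φ₂ + cos φ₁ cos φ₂ cos Δλ, the central angle is δ ≈ 1.690 rad (96.8°).
Interpolate at f = 0.14 with slerp weights a = sin((1−f)δ)/sin δ ≈ 1.000, b = sin(fδ)/sin δ ≈ 0.236.
p = a·p₁ + b·p₂ ≈ (-0.795, 0.392, -0.462); φ = arcsin(p_z) ≈ -27.53°, λ = atan2(p_y, p_x) ≈ 153.76°.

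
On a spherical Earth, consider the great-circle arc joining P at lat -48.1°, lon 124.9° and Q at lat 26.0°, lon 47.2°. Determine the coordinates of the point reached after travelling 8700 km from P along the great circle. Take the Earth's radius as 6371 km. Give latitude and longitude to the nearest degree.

≈ lat 8°, lon 63°

Write both endpoints as unit vectors p₁, p₂ with components (cos φ cos λ, cos φ sin λ, sin φ).
The central angle between the endpoints is δ = arccos(p₁·p₂) ≈ 1.771 rad (101.4°). The total great-circle distance is δ·R ≈ 1.771 × 6371 ≈ 11280 km, so the target fraction is f = 8700/11280 ≈ 0.771.
Interpolate at f ≈ 0.771 with slerp weights a = sin((1−f)δ)/sin δ ≈ 0.402, b = sin(fδ)/sin δ ≈ 0.999.
p = a·p₁ + b·p₂ ≈ (0.456, 0.879, 0.139); φ = arcsin(p_z) ≈ 7.97°, λ = atan2(p_y, p_x) ≈ 62.56°.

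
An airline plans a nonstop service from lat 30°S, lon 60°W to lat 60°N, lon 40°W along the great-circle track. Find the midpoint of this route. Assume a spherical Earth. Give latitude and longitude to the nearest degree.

Convert each endpoint to a unit vector on the sphere (x = cos φ cos λ, y = cos φ sin λ, z = sin φ).
The central angle between the endpoints is δ = arccos(p₁·p₂) ≈ 1.597 rad (91.5°).
Interpolate at f = 1/2 with slerp weights a = sin((1−f)δ)/sin δ ≈ 0.717, b = sin(fδ)/sin δ ≈ 0.717.
p = a·p₁ + b·p₂ ≈ (0.585, -0.768, 0.262); φ = arcsin(p_z) ≈ 15.20°, λ = atan2(p_y, p_x) ≈ -52.71°.

≈ lat 15°N, lon 53°W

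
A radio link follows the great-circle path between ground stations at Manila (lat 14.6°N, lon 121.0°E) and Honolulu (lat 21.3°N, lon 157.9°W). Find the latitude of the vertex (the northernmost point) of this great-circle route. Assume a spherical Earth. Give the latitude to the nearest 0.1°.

≈ 23.7°N

The great circle lies in the plane with unit normal n̂ = (p₁ × p₂)/|p₁ × p₂|.
Here n̂_z ≈ +0.916; the vertex latitude is φ_max = arccos|n̂_z| ≈ 23.7°.
Check via Clairaut: cos φ_max = |cos φ₁| · sin C = cos(14.6°)·sin(71.1°) ≈ 0.916, again giving ≈ 23.7°.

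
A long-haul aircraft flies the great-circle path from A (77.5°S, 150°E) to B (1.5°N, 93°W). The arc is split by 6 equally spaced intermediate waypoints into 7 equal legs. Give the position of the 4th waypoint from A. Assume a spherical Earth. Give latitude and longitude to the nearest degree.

Write both endpoints as unit vectors p₁, p₂ with components (cos φ cos λ, cos φ sin λ, sin φ).
The central angle between the endpoints is δ = arccos(p₁·p₂) ≈ 1.695 rad (97.1°).
Interpolate at f = 4/7 with slerp weights a = sin((1−f)δ)/sin δ ≈ 0.669, b = sin(fδ)/sin δ ≈ 0.830.
p = a·p₁ + b·p₂ ≈ (-0.169, -0.757, -0.632); φ = arcsin(p_z) ≈ -39.18°, λ = atan2(p_y, p_x) ≈ -102.58°.

≈ (39°S, 103°W)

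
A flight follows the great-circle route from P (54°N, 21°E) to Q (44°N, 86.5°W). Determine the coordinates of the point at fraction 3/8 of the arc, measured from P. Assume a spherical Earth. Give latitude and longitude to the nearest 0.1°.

≈ (63.4°N, 22.9°W)

Write both endpoints as unit vectors p₁, p₂ with components (cos φ cos λ, cos φ sin λ, sin φ).
The central angle between the endpoints is δ = arccos(p₁·p₂) ≈ 1.121 rad (64.2°).
Interpolate at f = 3/8 with slerp weights a = sin((1−f)δ)/sin δ ≈ 0.716, b = sin(fδ)/sin δ ≈ 0.453.
p = a·p₁ + b·p₂ ≈ (0.413, -0.175, 0.894); φ = arcsin(p_z) ≈ 63.38°, λ = atan2(p_y, p_x) ≈ -22.93°.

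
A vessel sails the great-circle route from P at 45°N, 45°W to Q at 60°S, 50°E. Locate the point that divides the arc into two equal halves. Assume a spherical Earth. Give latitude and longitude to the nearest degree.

Write both endpoints as unit vectors p₁, p₂ with components (cos φ cos λ, cos φ sin λ, sin φ).
The central angle between the endpoints is δ = arccos(p₁·p₂) ≈ 2.269 rad (130.0°).
Interpolate at f = 1/2 with slerp weights a = sin((1−f)δ)/sin δ ≈ 1.184, b = sin(fδ)/sin δ ≈ 1.184.
p = a·p₁ + b·p₂ ≈ (0.972, -0.138, -0.188); φ = arcsin(p_z) ≈ -10.84°, λ = atan2(p_y, p_x) ≈ -8.11°.

≈ 11°S, 8°W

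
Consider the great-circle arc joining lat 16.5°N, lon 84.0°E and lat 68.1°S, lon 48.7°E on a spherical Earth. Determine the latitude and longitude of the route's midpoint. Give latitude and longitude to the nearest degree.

≈ lat 27°S, lon 74°E

From cos δ = sin φ₁ sin φ₂ + cos φ₁ cos φ₂ cos Δλ, the central angle is δ ≈ 1.542 rad (88.4°).
Interpolate at f = 1/2 with slerp weights a = sin((1−f)δ)/sin δ ≈ 0.697, b = sin(fδ)/sin δ ≈ 0.697.
p = a·p₁ + b·p₂ ≈ (0.242, 0.860, -0.449); φ = arcsin(p_z) ≈ -26.68°, λ = atan2(p_y, p_x) ≈ 74.32°.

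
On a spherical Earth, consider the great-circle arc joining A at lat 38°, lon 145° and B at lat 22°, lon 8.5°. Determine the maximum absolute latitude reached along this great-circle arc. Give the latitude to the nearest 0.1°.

≈ 58.2°

The great circle lies in the plane with unit normal n̂ = (p₁ × p₂)/|p₁ × p₂|.
Here n̂_z ≈ -0.527; the vertex latitude is φ_max = arccos|n̂_z| ≈ 58.2°.
Check via Clairaut: cos φ_max = |cos φ₁| · sin C = cos(38.0°)·sin(42.0°) ≈ 0.527, again giving ≈ 58.2°.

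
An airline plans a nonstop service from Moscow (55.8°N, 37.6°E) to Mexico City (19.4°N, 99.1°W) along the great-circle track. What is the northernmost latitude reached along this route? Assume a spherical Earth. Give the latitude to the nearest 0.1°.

≈ 68.5°N

The great circle lies in the plane with unit normal n̂ = (p₁ × p₂)/|p₁ × p₂|.
Here n̂_z ≈ -0.366; the vertex latitude is φ_max = arccos|n̂_z| ≈ 68.5°.
Check via Clairaut: cos φ_max = |cos φ₁| · sin C = cos(55.8°)·sin(40.6°) ≈ 0.366, again giving ≈ 68.5°.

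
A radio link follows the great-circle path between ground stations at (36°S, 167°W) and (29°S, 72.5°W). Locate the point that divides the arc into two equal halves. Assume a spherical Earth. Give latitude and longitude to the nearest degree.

Convert each endpoint to a unit vector on the sphere (x = cos φ cos λ, y = cos φ sin λ, z = sin φ).
The central angle between the endpoints is δ = arccos(p₁·p₂) ≈ 1.339 rad (76.7°).
Interpolate at f = 1/2 with slerp weights a = sin((1−f)δ)/sin δ ≈ 0.638, b = sin(fδ)/sin δ ≈ 0.638.
p = a·p₁ + b·p₂ ≈ (-0.335, -0.648, -0.684); φ = arcsin(p_z) ≈ -43.16°, λ = atan2(p_y, p_x) ≈ -117.34°.

≈ (43°S, 117°W)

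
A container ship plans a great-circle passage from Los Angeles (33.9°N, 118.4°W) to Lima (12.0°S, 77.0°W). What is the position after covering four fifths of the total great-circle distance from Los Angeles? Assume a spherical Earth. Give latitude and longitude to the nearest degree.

Convert each endpoint to a unit vector on the sphere (x = cos φ cos λ, y = cos φ sin λ, z = sin φ).
The central angle between the endpoints is δ = arccos(p₁·p₂) ≈ 1.055 rad (60.5°).
Interpolate at f = 4/5 with slerp weights a = sin((1−f)δ)/sin δ ≈ 0.241, b = sin(fδ)/sin δ ≈ 0.859.
p = a·p₁ + b·p₂ ≈ (0.094, -0.995, -0.044); φ = arcsin(p_z) ≈ -2.54°, λ = atan2(p_y, p_x) ≈ -84.60°.

≈ 3°S, 85°W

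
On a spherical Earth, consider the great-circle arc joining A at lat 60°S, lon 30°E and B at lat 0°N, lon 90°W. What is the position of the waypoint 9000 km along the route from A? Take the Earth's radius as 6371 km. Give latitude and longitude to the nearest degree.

≈ lat 21°S, lon 79°W

Write both endpoints as unit vectors p₁, p₂ with components (cos φ cos λ, cos φ sin λ, sin φ).
The central angle between the endpoints is δ = arccos(p₁·p₂) ≈ 1.823 rad (104.5°). The total great-circle distance is δ·R ≈ 1.823 × 6371 ≈ 11617 km, so the target fraction is f = 9000/11617 ≈ 0.775.
Interpolate at f ≈ 0.775 with slerp weights a = sin((1−f)δ)/sin δ ≈ 0.412, b = sin(fδ)/sin δ ≈ 1.020.
p = a·p₁ + b·p₂ ≈ (0.179, -0.917, -0.357); φ = arcsin(p_z) ≈ -20.93°, λ = atan2(p_y, p_x) ≈ -78.98°.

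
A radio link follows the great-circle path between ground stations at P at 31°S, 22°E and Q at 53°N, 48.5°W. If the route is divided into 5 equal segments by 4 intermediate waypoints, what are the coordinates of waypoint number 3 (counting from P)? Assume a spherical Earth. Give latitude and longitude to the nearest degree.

≈ 22°N, 12°W

The haversine formula gives a central angle δ ≈ 1.812 rad (103.8°) between the endpoints.
Interpolate at f = 3/5 with slerp weights a = sin((1−f)δ)/sin δ ≈ 0.683, b = sin(fδ)/sin δ ≈ 0.912.
p = a·p₁ + b·p₂ ≈ (0.906, -0.192, 0.377); φ = arcsin(p_z) ≈ 22.12°, λ = atan2(p_y, p_x) ≈ -11.94°.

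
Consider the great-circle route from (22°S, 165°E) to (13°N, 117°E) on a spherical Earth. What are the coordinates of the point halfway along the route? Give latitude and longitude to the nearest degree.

≈ (5°S, 140°E)

The haversine formula gives a central angle δ ≈ 1.024 rad (58.7°) between the endpoints.
Interpolate at f = 1/2 with slerp weights a = sin((1−f)δ)/sin δ ≈ 0.573, b = sin(fδ)/sin δ ≈ 0.573.
p = a·p₁ + b·p₂ ≈ (-0.767, 0.636, -0.086); φ = arcsin(p_z) ≈ -4.92°, λ = atan2(p_y, p_x) ≈ 140.37°.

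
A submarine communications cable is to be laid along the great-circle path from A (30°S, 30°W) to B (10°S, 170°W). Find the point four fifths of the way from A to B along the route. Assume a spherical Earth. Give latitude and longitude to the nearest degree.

The haversine formula gives a central angle δ ≈ 2.173 rad (124.5°) between the endpoints.
Interpolate at f = 4/5 with slerp weights a = sin((1−f)δ)/sin δ ≈ 0.511, b = sin(fδ)/sin δ ≈ 1.196.
p = a·p₁ + b·p₂ ≈ (-0.777, -0.426, -0.463); φ = arcsin(p_z) ≈ -27.60°, λ = atan2(p_y, p_x) ≈ -151.28°.

≈ (28°S, 151°W)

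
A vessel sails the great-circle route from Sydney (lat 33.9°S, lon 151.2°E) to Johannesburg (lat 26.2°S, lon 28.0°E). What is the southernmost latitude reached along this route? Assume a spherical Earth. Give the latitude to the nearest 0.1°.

≈ 50.8°S

The great circle lies in the plane with unit normal n̂ = (p₁ × p₂)/|p₁ × p₂|.
Here n̂_z ≈ -0.631; the vertex latitude is φ_max = arccos|n̂_z| ≈ 50.8°.
Check via Clairaut: cos φ_max = |cos φ₁| · sin C = cos(33.9°)·sin(130.5°) ≈ 0.631, again giving ≈ 50.8°.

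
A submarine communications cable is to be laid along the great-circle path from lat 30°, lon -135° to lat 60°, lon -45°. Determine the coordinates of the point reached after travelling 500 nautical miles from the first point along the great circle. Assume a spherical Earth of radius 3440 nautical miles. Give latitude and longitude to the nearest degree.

From cos δ = sin φ₁ sin φ₂ + cos φ₁ cos φ₂ cos Δλ, the central angle is δ ≈ 1.123 rad (64.3°). The total great-circle distance is δ·R ≈ 1.123 × 3440 ≈ 3863 nmi, so the target fraction is f = 500/3863 ≈ 0.129.
Interpolate at f ≈ 0.129 with slerp weights a = sin((1−f)δ)/sin δ ≈ 0.920, b = sin(fδ)/sin δ ≈ 0.161.
p = a·p₁ + b·p₂ ≈ (-0.506, -0.620, 0.599); φ = arcsin(p_z) ≈ 36.81°, λ = atan2(p_y, p_x) ≈ -129.24°.

≈ lat 37°, lon -129°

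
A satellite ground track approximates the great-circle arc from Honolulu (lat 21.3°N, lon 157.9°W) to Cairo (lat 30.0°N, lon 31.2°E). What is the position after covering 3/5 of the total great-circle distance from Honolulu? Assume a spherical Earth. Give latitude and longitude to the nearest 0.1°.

Write both endpoints as unit vectors p₁, p₂ with components (cos φ cos λ, cos φ sin λ, sin φ).
The central angle between the endpoints is δ = arccos(p₁·p₂) ≈ 2.233 rad (128.0°).
Interpolate at f = 3/5 with slerp weights a = sin((1−f)δ)/sin δ ≈ 0.988, b = sin(fδ)/sin δ ≈ 1.235.
p = a·p₁ + b·p₂ ≈ (0.062, 0.208, 0.976); φ = arcsin(p_z) ≈ 77.50°, λ = atan2(p_y, p_x) ≈ 73.48°.

≈ lat 77.5°N, lon 73.5°E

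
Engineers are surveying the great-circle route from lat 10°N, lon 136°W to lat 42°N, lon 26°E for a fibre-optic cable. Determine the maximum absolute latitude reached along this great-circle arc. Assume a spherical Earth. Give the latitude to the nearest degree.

≈ 74°N

The great circle lies in the plane with unit normal n̂ = (p₁ × p₂)/|p₁ × p₂|.
Here n̂_z ≈ +0.278; the vertex latitude is φ_max = arccos|n̂_z| ≈ 73.9°.
Check via Clairaut: cos φ_max = |cos φ₁| · sin C = cos(10.0°)·sin(16.4°) ≈ 0.278, again giving ≈ 73.9°.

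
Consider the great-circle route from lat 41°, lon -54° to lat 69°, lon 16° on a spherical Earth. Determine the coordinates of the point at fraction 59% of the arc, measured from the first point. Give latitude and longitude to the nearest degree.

Write both endpoints as unit vectors p₁, p₂ with components (cos φ cos λ, cos φ sin λ, sin φ).
The central angle between the endpoints is δ = arccos(p₁·p₂) ≈ 0.788 rad (45.2°).
Interpolate at f = 0.59 with slerp weights a = sin((1−f)δ)/sin δ ≈ 0.448, b = sin(fδ)/sin δ ≈ 0.632.
p = a·p₁ + b·p₂ ≈ (0.417, -0.211, 0.884); φ = arcsin(p_z) ≈ 62.16°, λ = atan2(p_y, p_x) ≈ -26.86°.

≈ lat 62°, lon -27°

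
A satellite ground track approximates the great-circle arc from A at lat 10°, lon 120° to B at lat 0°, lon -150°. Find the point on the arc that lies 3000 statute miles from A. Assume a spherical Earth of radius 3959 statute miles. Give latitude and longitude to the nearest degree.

≈ lat 7°, lon 164°

The haversine formula gives a central angle δ ≈ 1.571 rad (90.0°) between the endpoints. The total great-circle distance is δ·R ≈ 1.571 × 3959 ≈ 6219 mi, so the target fraction is f = 3000/6219 ≈ 0.482.
Interpolate at f ≈ 0.482 with slerp weights a = sin((1−f)δ)/sin δ ≈ 0.726, b = sin(fδ)/sin δ ≈ 0.687.
p = a·p₁ + b·p₂ ≈ (-0.953, 0.276, 0.126); φ = arcsin(p_z) ≈ 7.25°, λ = atan2(p_y, p_x) ≈ 163.85°.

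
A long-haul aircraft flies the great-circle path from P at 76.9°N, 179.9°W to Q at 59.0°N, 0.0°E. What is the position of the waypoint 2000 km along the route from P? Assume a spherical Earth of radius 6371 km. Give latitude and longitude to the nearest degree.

The haversine formula gives a central angle δ ≈ 0.770 rad (44.1°) between the endpoints. The total great-circle distance is δ·R ≈ 0.770 × 6371 ≈ 4904 km, so the target fraction is f = 2000/4904 ≈ 0.408.
Interpolate at f ≈ 0.408 with slerp weights a = sin((1−f)δ)/sin δ ≈ 0.632, b = sin(fδ)/sin δ ≈ 0.444.
p = a·p₁ + b·p₂ ≈ (0.085, -0.000, 0.996); φ = arcsin(p_z) ≈ 85.11°, λ = atan2(p_y, p_x) ≈ -0.17°.

≈ 85°N, 0°E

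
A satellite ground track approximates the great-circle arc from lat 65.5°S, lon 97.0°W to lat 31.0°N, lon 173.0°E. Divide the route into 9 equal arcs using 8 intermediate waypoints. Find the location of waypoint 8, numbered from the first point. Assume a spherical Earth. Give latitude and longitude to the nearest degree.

Convert each endpoint to a unit vector on the sphere (x = cos φ cos λ, y = cos φ sin λ, z = sin φ).
The central angle between the endpoints is δ = arccos(p₁·p₂) ≈ 2.059 rad (117.9°).
Interpolate at f = 8/9 with slerp weights a = sin((1−f)δ)/sin δ ≈ 0.257, b = sin(fδ)/sin δ ≈ 1.094.
p = a·p₁ + b·p₂ ≈ (-0.944, 0.009, 0.330); φ = arcsin(p_z) ≈ 19.27°, λ = atan2(p_y, p_x) ≈ 179.47°.

≈ lat 19°N, lon 179°E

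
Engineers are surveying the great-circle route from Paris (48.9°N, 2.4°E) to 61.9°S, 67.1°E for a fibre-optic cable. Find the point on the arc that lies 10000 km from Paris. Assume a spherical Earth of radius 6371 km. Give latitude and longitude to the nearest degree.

≈ 35°S, 40°E

From cos δ = sin φ₁ sin φ₂ + cos φ₁ cos φ₂ cos Δλ, the central angle is δ ≈ 2.132 rad (122.2°). The total great-circle distance is δ·R ≈ 2.132 × 6371 ≈ 13585 km, so the target fraction is f = 10000/13585 ≈ 0.736.
Interpolate at f ≈ 0.736 with slerp weights a = sin((1−f)δ)/sin δ ≈ 0.630, b = sin(fδ)/sin δ ≈ 1.181.
p = a·p₁ + b·p₂ ≈ (0.630, 0.530, -0.567); φ = arcsin(p_z) ≈ -34.56°, λ = atan2(p_y, p_x) ≈ 40.05°.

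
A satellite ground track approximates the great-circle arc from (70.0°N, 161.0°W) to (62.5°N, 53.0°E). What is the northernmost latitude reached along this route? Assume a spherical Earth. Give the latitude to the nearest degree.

≈ 83°N

The great circle lies in the plane with unit normal n̂ = (p₁ × p₂)/|p₁ × p₂|.
Here n̂_z ≈ -0.124; the vertex latitude is φ_max = arccos|n̂_z| ≈ 82.9°.
Check via Clairaut: cos φ_max = |cos φ₁| · sin C = cos(70.0°)·sin(21.3°) ≈ 0.124, again giving ≈ 82.9°.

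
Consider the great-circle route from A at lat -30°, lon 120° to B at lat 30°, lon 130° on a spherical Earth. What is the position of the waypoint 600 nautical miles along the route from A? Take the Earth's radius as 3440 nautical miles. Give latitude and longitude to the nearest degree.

≈ lat -20°, lon 122°

Convert each endpoint to a unit vector on the sphere (x = cos φ cos λ, y = cos φ sin λ, z = sin φ).
The central angle between the endpoints is δ = arccos(p₁·p₂) ≈ 1.060 rad (60.8°). The total great-circle distance is δ·R ≈ 1.060 × 3440 ≈ 3647 nmi, so the target fraction is f = 600/3647 ≈ 0.164.
Interpolate at f ≈ 0.164 with slerp weights a = sin((1−f)δ)/sin δ ≈ 0.888, b = sin(fδ)/sin δ ≈ 0.199.
p = a·p₁ + b·p₂ ≈ (-0.495, 0.798, -0.344); φ = arcsin(p_z) ≈ -20.14°, λ = atan2(p_y, p_x) ≈ 121.83°.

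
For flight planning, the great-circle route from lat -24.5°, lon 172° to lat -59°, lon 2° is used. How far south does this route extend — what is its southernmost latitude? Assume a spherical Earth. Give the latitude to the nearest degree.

The great circle lies in the plane with unit normal n̂ = (p₁ × p₂)/|p₁ × p₂|.
Here n̂_z ≈ -0.082; the vertex latitude is φ_max = arccos|n̂_z| ≈ 85.3°.

≈ -85°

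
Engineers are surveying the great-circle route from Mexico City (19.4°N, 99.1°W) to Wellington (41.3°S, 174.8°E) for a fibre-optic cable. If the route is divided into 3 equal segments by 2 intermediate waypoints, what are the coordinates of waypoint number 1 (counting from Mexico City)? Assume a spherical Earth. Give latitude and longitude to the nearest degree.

The haversine formula gives a central angle δ ≈ 1.743 rad (99.8°) between the endpoints.
Interpolate at f = 1/3 with slerp weights a = sin((1−f)δ)/sin δ ≈ 0.931, b = sin(fδ)/sin δ ≈ 0.557.
p = a·p₁ + b·p₂ ≈ (-0.556, -0.829, -0.058); φ = arcsin(p_z) ≈ -3.34°, λ = atan2(p_y, p_x) ≈ -123.82°.

≈ 3°S, 124°W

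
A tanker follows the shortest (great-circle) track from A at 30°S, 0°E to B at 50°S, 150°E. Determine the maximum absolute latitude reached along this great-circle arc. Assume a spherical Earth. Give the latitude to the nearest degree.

The great circle lies in the plane with unit normal n̂ = (p₁ × p₂)/|p₁ × p₂|.
Here n̂_z ≈ +0.280; the vertex latitude is φ_max = arccos|n̂_z| ≈ 73.8°.
Check via Clairaut: cos φ_max = |cos φ₁| · sin C = cos(30.0°)·sin(161.2°) ≈ 0.280, again giving ≈ 73.8°.

≈ 74°S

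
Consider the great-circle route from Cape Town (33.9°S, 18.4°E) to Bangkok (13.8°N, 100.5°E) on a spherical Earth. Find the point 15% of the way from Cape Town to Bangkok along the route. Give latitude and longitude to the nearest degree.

≈ 29°S, 34°E

Write both endpoints as unit vectors p₁, p₂ with components (cos φ cos λ, cos φ sin λ, sin φ).
The central angle between the endpoints is δ = arccos(p₁·p₂) ≈ 1.593 rad (91.3°).
Interpolate at f = 0.15 with slerp weights a = sin((1−f)δ)/sin δ ≈ 0.977, b = sin(fδ)/sin δ ≈ 0.237.
p = a·p₁ + b·p₂ ≈ (0.727, 0.482, -0.488); φ = arcsin(p_z) ≈ -29.23°, λ = atan2(p_y, p_x) ≈ 33.53°.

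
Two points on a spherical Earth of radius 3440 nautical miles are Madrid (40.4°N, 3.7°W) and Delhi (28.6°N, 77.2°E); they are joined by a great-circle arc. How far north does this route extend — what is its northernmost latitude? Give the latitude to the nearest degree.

The great circle lies in the plane with unit normal n̂ = (p₁ × p₂)/|p₁ × p₂|.
Here n̂_z ≈ +0.726; the vertex latitude is φ_max = arccos|n̂_z| ≈ 43.4°.
Check via Clairaut: cos φ_max = |cos φ₁| · sin C = cos(40.4°)·sin(72.4°) ≈ 0.726, again giving ≈ 43.4°.

≈ 43°N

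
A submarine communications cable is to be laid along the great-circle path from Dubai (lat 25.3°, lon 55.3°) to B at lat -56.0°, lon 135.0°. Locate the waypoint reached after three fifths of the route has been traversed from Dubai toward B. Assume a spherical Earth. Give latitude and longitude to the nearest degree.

From cos δ = sin φ₁ sin φ₂ + cos φ₁ cos φ₂ cos Δλ, the central angle is δ ≈ 1.838 rad (105.3°).
Interpolate at f = 3/5 with slerp weights a = sin((1−f)δ)/sin δ ≈ 0.695, b = sin(fδ)/sin δ ≈ 0.925.
p = a·p₁ + b·p₂ ≈ (-0.008, 0.883, -0.470); φ = arcsin(p_z) ≈ -28.03°, λ = atan2(p_y, p_x) ≈ 90.52°.

≈ lat -28°, lon 91°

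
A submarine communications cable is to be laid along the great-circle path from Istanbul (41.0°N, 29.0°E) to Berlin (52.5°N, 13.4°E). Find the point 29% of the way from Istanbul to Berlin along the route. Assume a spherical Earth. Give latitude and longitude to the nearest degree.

The haversine formula gives a central angle δ ≈ 0.273 rad (15.6°) between the endpoints.
Interpolate at f = 0.29 with slerp weights a = sin((1−f)δ)/sin δ ≈ 0.714, b = sin(fδ)/sin δ ≈ 0.293.
p = a·p₁ + b·p₂ ≈ (0.645, 0.303, 0.701); φ = arcsin(p_z) ≈ 44.54°, λ = atan2(p_y, p_x) ≈ 25.14°.

≈ 45°N, 25°E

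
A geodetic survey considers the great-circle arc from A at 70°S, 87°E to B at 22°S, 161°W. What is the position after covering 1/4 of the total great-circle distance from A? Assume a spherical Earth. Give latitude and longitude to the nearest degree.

≈ 70°S, 145°E

Write both endpoints as unit vectors p₁, p₂ with components (cos φ cos λ, cos φ sin λ, sin φ).
The central angle between the endpoints is δ = arccos(p₁·p₂) ≈ 1.335 rad (76.5°).
Interpolate at f = 1/4 with slerp weights a = sin((1−f)δ)/sin δ ≈ 0.866, b = sin(fδ)/sin δ ≈ 0.337.
p = a·p₁ + b·p₂ ≈ (-0.280, 0.194, -0.940); φ = arcsin(p_z) ≈ -70.08°, λ = atan2(p_y, p_x) ≈ 145.26°.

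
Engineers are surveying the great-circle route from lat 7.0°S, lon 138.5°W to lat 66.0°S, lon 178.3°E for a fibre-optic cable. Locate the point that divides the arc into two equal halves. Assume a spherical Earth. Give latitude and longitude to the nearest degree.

Convert each endpoint to a unit vector on the sphere (x = cos φ cos λ, y = cos φ sin λ, z = sin φ).
The central angle between the endpoints is δ = arccos(p₁·p₂) ≈ 1.153 rad (66.1°).
Interpolate at f = 1/2 with slerp weights a = sin((1−f)δ)/sin δ ≈ 0.596, b = sin(fδ)/sin δ ≈ 0.596.
p = a·p₁ + b·p₂ ≈ (-0.686, -0.385, -0.618); φ = arcsin(p_z) ≈ -38.14°, λ = atan2(p_y, p_x) ≈ -150.69°.

≈ lat 38°S, lon 151°W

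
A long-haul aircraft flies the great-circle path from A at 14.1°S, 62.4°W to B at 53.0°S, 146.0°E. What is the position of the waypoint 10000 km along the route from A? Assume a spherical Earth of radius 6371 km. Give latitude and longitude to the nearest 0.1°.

The haversine formula gives a central angle δ ≈ 1.895 rad (108.6°) between the endpoints. The total great-circle distance is δ·R ≈ 1.895 × 6371 ≈ 12075 km, so the target fraction is f = 10000/12075 ≈ 0.828.
Interpolate at f ≈ 0.828 with slerp weights a = sin((1−f)δ)/sin δ ≈ 0.338, b = sin(fδ)/sin δ ≈ 1.055.
p = a·p₁ + b·p₂ ≈ (-0.375, 0.065, -0.925); φ = arcsin(p_z) ≈ -67.65°, λ = atan2(p_y, p_x) ≈ 170.18°.

≈ 67.6°S, 170.2°E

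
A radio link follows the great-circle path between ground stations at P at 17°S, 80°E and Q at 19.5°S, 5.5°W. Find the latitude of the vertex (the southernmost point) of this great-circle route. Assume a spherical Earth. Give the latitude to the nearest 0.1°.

The great circle lies in the plane with unit normal n̂ = (p₁ × p₂)/|p₁ × p₂|.
Here n̂_z ≈ -0.912; the vertex latitude is φ_max = arccos|n̂_z| ≈ 24.3°.
Check via Clairaut: cos φ_max = |cos φ₁| · sin C = cos(17.0°)·sin(107.6°) ≈ 0.912, again giving ≈ 24.3°.

≈ 24.3°S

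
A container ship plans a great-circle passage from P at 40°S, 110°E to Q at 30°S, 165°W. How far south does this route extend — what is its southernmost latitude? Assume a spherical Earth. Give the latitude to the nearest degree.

≈ 44°S

The great circle lies in the plane with unit normal n̂ = (p₁ × p₂)/|p₁ × p₂|.
Here n̂_z ≈ +0.714; the vertex latitude is φ_max = arccos|n̂_z| ≈ 44.4°.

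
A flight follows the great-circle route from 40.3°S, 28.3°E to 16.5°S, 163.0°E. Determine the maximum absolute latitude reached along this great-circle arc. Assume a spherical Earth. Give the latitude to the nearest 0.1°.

The great circle lies in the plane with unit normal n̂ = (p₁ × p₂)/|p₁ × p₂|.
Here n̂_z ≈ +0.551; the vertex latitude is φ_max = arccos|n̂_z| ≈ 56.6°.
Check via Clairaut: cos φ_max = |cos φ₁| · sin C = cos(40.3°)·sin(133.8°) ≈ 0.551, again giving ≈ 56.6°.

≈ 56.6°S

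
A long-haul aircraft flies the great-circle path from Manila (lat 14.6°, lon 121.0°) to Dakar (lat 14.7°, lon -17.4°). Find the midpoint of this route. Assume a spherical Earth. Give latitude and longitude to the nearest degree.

Convert each endpoint to a unit vector on the sphere (x = cos φ cos λ, y = cos φ sin λ, z = sin φ).
The central angle between the endpoints is δ = arccos(p₁·p₂) ≈ 2.260 rad (129.5°).
Interpolate at f = 1/2 with slerp weights a = sin((1−f)δ)/sin δ ≈ 1.172, b = sin(fδ)/sin δ ≈ 1.172.
p = a·p₁ + b·p₂ ≈ (0.498, 0.633, 0.593); φ = arcsin(p_z) ≈ 36.36°, λ = atan2(p_y, p_x) ≈ 51.83°.

≈ lat 36°, lon 52°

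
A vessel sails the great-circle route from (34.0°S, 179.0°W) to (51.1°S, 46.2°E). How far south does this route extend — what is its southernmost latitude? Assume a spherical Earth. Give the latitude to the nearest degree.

The great circle lies in the plane with unit normal n̂ = (p₁ × p₂)/|p₁ × p₂|.
Here n̂_z ≈ -0.370; the vertex latitude is φ_max = arccos|n̂_z| ≈ 68.3°.
Check via Clairaut: cos φ_max = |cos φ₁| · sin C = cos(34.0°)·sin(153.5°) ≈ 0.370, again giving ≈ 68.3°.

≈ 68°S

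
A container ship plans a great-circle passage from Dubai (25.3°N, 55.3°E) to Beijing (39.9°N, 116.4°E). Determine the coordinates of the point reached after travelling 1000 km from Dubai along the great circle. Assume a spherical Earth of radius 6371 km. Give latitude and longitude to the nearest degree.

≈ 30°N, 64°E

Convert each endpoint to a unit vector on the sphere (x = cos φ cos λ, y = cos φ sin λ, z = sin φ).
The central angle between the endpoints is δ = arccos(p₁·p₂) ≈ 0.916 rad (52.5°). The total great-circle distance is δ·R ≈ 0.916 × 6371 ≈ 5833 km, so the target fraction is f = 1000/5833 ≈ 0.171.
Interpolate at f ≈ 0.171 with slerp weights a = sin((1−f)δ)/sin δ ≈ 0.868, b = sin(fδ)/sin δ ≈ 0.197.
p = a·p₁ + b·p₂ ≈ (0.379, 0.780, 0.497); φ = arcsin(p_z) ≈ 29.82°, λ = atan2(p_y, p_x) ≈ 64.08°.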